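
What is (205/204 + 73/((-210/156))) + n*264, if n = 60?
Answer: 112717583/7140 ≈ 15787.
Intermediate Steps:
(205/204 + 73/((-210/156))) + n*264 = (205/204 + 73/((-210/156))) + 60*264 = (205*(1/204) + 73/((-210*1/156))) + 15840 = (205/204 + 73/(-35/26)) + 15840 = (205/204 + 73*(-26/35)) + 15840 = (205/204 - 1898/35) + 15840 = -380017/7140 + 15840 = 112717583/7140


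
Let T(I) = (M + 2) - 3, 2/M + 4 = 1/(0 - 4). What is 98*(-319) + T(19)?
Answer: -531479/17 ≈ -31263.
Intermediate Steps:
M = -8/17 (M = 2/(-4 + 1/(0 - 4)) = 2/(-4 + 1/(-4)) = 2/(-4 - ¼) = 2/(-17/4) = 2*(-4/17) = -8/17 ≈ -0.47059)
T(I) = -25/17 (T(I) = (-8/17 + 2) - 3 = 26/17 - 3 = -25/17)
98*(-319) + T(19) = 98*(-319) - 25/17 = -31262 - 25/17 = -531479/17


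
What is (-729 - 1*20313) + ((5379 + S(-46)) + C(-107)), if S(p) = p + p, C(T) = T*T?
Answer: -4306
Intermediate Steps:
C(T) = T²
S(p) = 2*p
(-729 - 1*20313) + ((5379 + S(-46)) + C(-107)) = (-729 - 1*20313) + ((5379 + 2*(-46)) + (-107)²) = (-729 - 20313) + ((5379 - 92) + 11449) = -21042 + (5287 + 11449) = -21042 + 16736 = -4306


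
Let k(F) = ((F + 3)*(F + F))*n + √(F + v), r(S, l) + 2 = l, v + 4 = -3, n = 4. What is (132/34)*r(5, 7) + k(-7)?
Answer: 4138/17 + I*√14 ≈ 243.41 + 3.7417*I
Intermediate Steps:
v = -7 (v = -4 - 3 = -7)
r(S, l) = -2 + l
k(F) = √(-7 + F) + 8*F*(3 + F) (k(F) = ((F + 3)*(F + F))*4 + √(F - 7) = ((3 + F)*(2*F))*4 + √(-7 + F) = (2*F*(3 + F))*4 + √(-7 + F) = 8*F*(3 + F) + √(-7 + F) = √(-7 + F) + 8*F*(3 + F))
(132/34)*r(5, 7) + k(-7) = (132/34)*(-2 + 7) + (√(-7 - 7) + 8*(-7)² + 24*(-7)) = (132*(1/34))*5 + (√(-14) + 8*49 - 168) = (66/17)*5 + (I*√14 + 392 - 168) = 330/17 + (224 + I*√14) = 4138/17 + I*√14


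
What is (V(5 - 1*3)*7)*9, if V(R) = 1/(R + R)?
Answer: 63/4 ≈ 15.750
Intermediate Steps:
V(R) = 1/(2*R)
(V(5 - 1*3)*7)*9 = ((1/(2*(5 - 1*3)))*7)*9 = ((1/(2*(5 - 3)))*7)*9 = (((1/2)/2)*7)*9 = (((1/2)*(1/2))*7)*9 = ((1/4)*7)*9 = (7/4)*9 = 63/4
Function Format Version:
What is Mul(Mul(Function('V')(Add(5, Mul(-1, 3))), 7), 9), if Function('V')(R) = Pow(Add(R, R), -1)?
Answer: Rational(63, 4) ≈ 15.750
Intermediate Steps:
Function('V')(R) = Mul(Rational(1, 2), Pow(R, -1)) (Function('V')(R) = Pow(Mul(2, R), -1) = Mul(Rational(1, 2), Pow(R, -1)))
Mul(Mul(Function('V')(Add(5, Mul(-1, 3))), 7), 9) = Mul(Mul(Mul(Rational(1, 2), Pow(Add(5, Mul(-1, 3)), -1)), 7), 9) = Mul(Mul(Mul(Rational(1, 2), Pow(Add(5, -3), -1)), 7), 9) = Mul(Mul(Mul(Rational(1, 2), Pow(2, -1)), 7), 9) = Mul(Mul(Mul(Rational(1, 2), Rational(1, 2)), 7), 9) = Mul(Mul(Rational(1, 4), 7), 9) = Mul(Rational(7, 4), 9) = Rational(63, 4)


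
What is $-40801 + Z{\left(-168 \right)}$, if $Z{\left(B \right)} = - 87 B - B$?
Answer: $-26017$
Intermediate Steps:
$Z{\left(B \right)} = - 88 B$
$-40801 + Z{\left(-168 \right)} = -40801 - -14784 = -40801 + 14784 = -26017$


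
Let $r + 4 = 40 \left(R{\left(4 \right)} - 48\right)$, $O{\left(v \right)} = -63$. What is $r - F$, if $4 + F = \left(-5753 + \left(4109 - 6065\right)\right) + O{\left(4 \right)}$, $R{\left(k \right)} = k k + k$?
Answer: $6652$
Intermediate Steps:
$R{\left(k \right)} = k + k^{2}$ ($R{\left(k \right)} = k^{2} + k = k + k^{2}$)
$r = -1124$ ($r = -4 + 40 \left(4 \left(1 + 4\right) - 48\right) = -4 + 40 \left(4 \cdot 5 - 48\right) = -4 + 40 \left(20 - 48\right) = -4 + 40 \left(-28\right) = -4 - 1120 = -1124$)
$F = -7776$ ($F = -4 + \left(\left(-5753 + \left(4109 - 6065\right)\right) - 63\right) = -4 - 7772 = -7776$)
$r - F = -1124 - -7776 = -1124 + 7776 = 6652$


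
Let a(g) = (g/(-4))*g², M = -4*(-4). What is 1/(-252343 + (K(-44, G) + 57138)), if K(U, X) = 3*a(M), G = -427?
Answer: -1/198277 ≈ -5.0434e-6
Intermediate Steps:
M = 16
a(g) = -g³/4 (a(g) = (g*(-¼))*g² = (-g/4)*g² = -g³/4)
K(U, X) = -3072 (K(U, X) = 3*(-¼*16³) = 3*(-¼*4096) = 3*(-1024) = -3072)
1/(-252343 + (K(-44, G) + 57138)) = 1/(-252343 + (-3072 + 57138)) = 1/(-252343 + 54066) = 1/(-198277) = -1/198277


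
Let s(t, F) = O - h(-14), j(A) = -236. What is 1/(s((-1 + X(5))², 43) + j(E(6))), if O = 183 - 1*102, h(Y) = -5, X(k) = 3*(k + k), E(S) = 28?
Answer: -1/150 ≈ -0.0066667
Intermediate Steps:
X(k) = 6*k (X(k) = 3*(2*k) = 6*k)
O = 81 (O = 183 - 102 = 81)
s(t, F) = 86 (s(t, F) = 81 - 1*(-5) = 81 + 5 = 86)
1/(s((-1 + X(5))², 43) + j(E(6))) = 1/(86 - 236) = 1/(-150) = -1/150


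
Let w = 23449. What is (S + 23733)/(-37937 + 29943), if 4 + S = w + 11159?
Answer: -58337/7994 ≈ -7.2976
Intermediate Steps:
S = 34604 (S = -4 + (23449 + 11159) = -4 + 34608 = 34604)
(S + 23733)/(-37937 + 29943) = (34604 + 23733)/(-37937 + 29943) = 58337/(-7994) = 58337*(-1/7994) = -58337/7994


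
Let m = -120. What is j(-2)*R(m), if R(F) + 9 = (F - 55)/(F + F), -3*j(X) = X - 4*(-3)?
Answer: 1985/72 ≈ 27.569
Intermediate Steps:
j(X) = -4 - X/3 (j(X) = -(X - 4*(-3))/3 = -(X + 12)/3 = -(12 + X)/3 = -4 - X/3)
R(F) = -9 + (-55 + F)/(2*F) (R(F) = -9 + (F - 55)/(F + F) = -9 + (-55 + F)/((2*F)) = -9 + (-55 + F)*(1/(2*F)) = -9 + (-55 + F)/(2*F))
j(-2)*R(m) = (-4 - ⅓*(-2))*((½)*(-55 - 17*(-120))/(-120)) = (-4 + ⅔)*((½)*(-1/120)*(-55 + 2040)) = -5*(-1)*1985/(3*120) = -10/3*(-397/48) = 1985/72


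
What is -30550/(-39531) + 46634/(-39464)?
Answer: -318931727/780025692 ≈ -0.40887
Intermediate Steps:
-30550/(-39531) + 46634/(-39464) = -30550*(-1/39531) + 46634*(-1/39464) = 30550/39531 - 23317/19732 = -318931727/780025692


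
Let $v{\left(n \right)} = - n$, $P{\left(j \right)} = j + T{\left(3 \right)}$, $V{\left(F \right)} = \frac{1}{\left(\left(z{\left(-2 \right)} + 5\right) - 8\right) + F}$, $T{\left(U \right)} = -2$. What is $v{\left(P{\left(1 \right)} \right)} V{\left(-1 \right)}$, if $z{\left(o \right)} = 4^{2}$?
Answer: $\frac{1}{12} \approx 0.083333$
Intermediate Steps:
$z{\left(o \right)} = 16$
$V{\left(F \right)} = \frac{1}{13 + F}$ ($V{\left(F \right)} = \frac{1}{\left(\left(16 + 5\right) - 8\right) + F} = \frac{1}{\left(21 - 8\right) + F} = \frac{1}{13 + F}$)
$P{\left(j \right)} = -2 + j$ ($P{\left(j \right)} = j - 2 = -2 + j$)
$v{\left(P{\left(1 \right)} \right)} V{\left(-1 \right)} = \frac{\left(-1\right) \left(-2 + 1\right)}{13 - 1} = \frac{\left(-1\right) \left(-1\right)}{12} = 1 \cdot \frac{1}{12} = \frac{1}{12}$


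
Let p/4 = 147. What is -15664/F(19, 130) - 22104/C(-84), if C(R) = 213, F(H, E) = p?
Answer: -1361132/10437 ≈ -130.41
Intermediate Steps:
p = 588 (p = 4*147 = 588)
F(H, E) = 588
-15664/F(19, 130) - 22104/C(-84) = -15664/588 - 22104/213 = -15664*1/588 - 22104*1/213 = -3916/147 - 7368/71 = -1361132/10437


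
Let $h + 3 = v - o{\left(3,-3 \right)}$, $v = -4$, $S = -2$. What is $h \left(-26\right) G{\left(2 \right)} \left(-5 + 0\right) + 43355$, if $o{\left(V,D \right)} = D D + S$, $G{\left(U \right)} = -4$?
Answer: $50635$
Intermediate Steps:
$o{\left(V,D \right)} = -2 + D^{2}$ ($o{\left(V,D \right)} = D D - 2 = D^{2} - 2 = -2 + D^{2}$)
$h = -14$ ($h = -3 - 11 = -14$)
$h \left(-26\right) G{\left(2 \right)} \left(-5 + 0\right) + 43355 = \left(-14\right) \left(-26\right) \left(- 4 \left(-5 + 0\right)\right) + 43355 = 364 \left(\left(-4\right) \left(-5\right)\right) + 43355 = 364 \cdot 20 + 43355 = 7280 + 43355 = 50635$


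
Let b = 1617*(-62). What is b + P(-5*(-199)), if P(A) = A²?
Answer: 889771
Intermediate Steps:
b = -100254
b + P(-5*(-199)) = -100254 + (-5*(-199))² = -100254 + 995² = -100254 + 990025 = 889771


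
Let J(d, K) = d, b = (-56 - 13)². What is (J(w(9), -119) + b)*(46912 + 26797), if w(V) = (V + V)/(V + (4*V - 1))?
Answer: 7721091459/22 ≈ 3.5096e+8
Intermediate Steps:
b = 4761 (b = (-69)² = 4761)
w(V) = 2*V/(-1 + 5*V) (w(V) = (2*V)/(V + (-1 + 4*V)) = (2*V)/(-1 + 5*V) = 2*V/(-1 + 5*V))
(J(w(9), -119) + b)*(46912 + 26797) = (2*9/(-1 + 5*9) + 4761)*(46912 + 26797) = (2*9/(-1 + 45) + 4761)*73709 = (2*9/44 + 4761)*73709 = (2*9*(1/44) + 4761)*73709 = (9/22 + 4761)*73709 = (104751/22)*73709 = 7721091459/22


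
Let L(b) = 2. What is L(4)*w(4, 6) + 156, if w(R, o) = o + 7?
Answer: 182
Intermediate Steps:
w(R, o) = 7 + o
L(4)*w(4, 6) + 156 = 2*(7 + 6) + 156 = 2*13 + 156 = 26 + 156 = 182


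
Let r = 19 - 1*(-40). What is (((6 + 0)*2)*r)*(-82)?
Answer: -58056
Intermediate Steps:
r = 59 (r = 19 + 40 = 59)
(((6 + 0)*2)*r)*(-82) = (((6 + 0)*2)*59)*(-82) = ((6*2)*59)*(-82) = (12*59)*(-82) = 708*(-82) = -58056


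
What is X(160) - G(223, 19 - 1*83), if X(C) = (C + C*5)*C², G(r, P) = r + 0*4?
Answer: 24575777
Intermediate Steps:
G(r, P) = r (G(r, P) = r + 0 = r)
X(C) = 6*C³ (X(C) = (C + 5*C)*C² = (6*C)*C² = 6*C³)
X(160) - G(223, 19 - 1*83) = 6*160³ - 1*223 = 6*4096000 - 223 = 24576000 - 223 = 24575777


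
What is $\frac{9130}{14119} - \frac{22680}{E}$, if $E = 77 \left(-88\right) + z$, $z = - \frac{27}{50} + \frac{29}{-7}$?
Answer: $\frac{133744294070}{33507761441} \approx 3.9914$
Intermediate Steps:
$z = - \frac{1639}{350}$ ($z = \left(-27\right) \frac{1}{50} + 29 \left(- \frac{1}{7}\right) = - \frac{27}{50} - \frac{29}{7} = - \frac{1639}{350} \approx -4.6829$)
$E = - \frac{2373239}{350}$ ($E = 77 \left(-88\right) - \frac{1639}{350} = -6776 - \frac{1639}{350} = - \frac{2373239}{350} \approx -6780.7$)
$\frac{9130}{14119} - \frac{22680}{E} = \frac{9130}{14119} - \frac{22680}{- \frac{2373239}{350}} = 9130 \cdot \frac{1}{14119} - - \frac{7938000}{2373239} = \frac{9130}{14119} + \frac{7938000}{2373239} = \frac{133744294070}{33507761441}$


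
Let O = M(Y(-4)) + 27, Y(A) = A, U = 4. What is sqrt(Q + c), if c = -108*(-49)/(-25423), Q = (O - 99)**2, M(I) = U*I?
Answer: 2*sqrt(1251259171915)/25423 ≈ 87.999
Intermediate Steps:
M(I) = 4*I
O = 11 (O = 4*(-4) + 27 = -16 + 27 = 11)
Q = 7744 (Q = (11 - 99)**2 = (-88)**2 = 7744)
c = -5292/25423 (c = 5292*(-1/25423) = -5292/25423 ≈ -0.20816)
sqrt(Q + c) = sqrt(7744 - 5292/25423) = sqrt(196870420/25423) = 2*sqrt(1251259171915)/25423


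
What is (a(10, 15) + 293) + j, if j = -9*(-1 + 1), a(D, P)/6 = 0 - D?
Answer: 233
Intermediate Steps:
a(D, P) = -6*D (a(D, P) = 6*(0 - D) = 6*(-D) = -6*D)
j = 0 (j = -9*0 = 0)
(a(10, 15) + 293) + j = (-6*10 + 293) + 0 = (-60 + 293) + 0 = 233 + 0 = 233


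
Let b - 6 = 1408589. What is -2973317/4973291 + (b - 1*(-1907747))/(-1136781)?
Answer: -19873144094099/5653542716271 ≈ -3.5152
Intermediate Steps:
b = 1408595 (b = 6 + 1408589 = 1408595)
-2973317/4973291 + (b - 1*(-1907747))/(-1136781) = -2973317/4973291 + (1408595 - 1*(-1907747))/(-1136781) = -2973317*1/4973291 + (1408595 + 1907747)*(-1/1136781) = -2973317/4973291 + 3316342*(-1/1136781) = -2973317/4973291 - 3316342/1136781 = -19873144094099/5653542716271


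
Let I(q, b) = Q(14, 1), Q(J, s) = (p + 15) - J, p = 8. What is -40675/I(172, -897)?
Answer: -40675/9 ≈ -4519.4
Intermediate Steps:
Q(J, s) = 23 - J (Q(J, s) = (8 + 15) - J = 23 - J)
I(q, b) = 9 (I(q, b) = 23 - 1*14 = 23 - 14 = 9)
-40675/I(172, -897) = -40675/9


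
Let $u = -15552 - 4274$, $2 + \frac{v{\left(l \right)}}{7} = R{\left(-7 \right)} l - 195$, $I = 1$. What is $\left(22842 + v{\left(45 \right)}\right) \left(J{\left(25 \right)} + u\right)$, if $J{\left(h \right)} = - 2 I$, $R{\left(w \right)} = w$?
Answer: $-381847624$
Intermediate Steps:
$v{\left(l \right)} = -1379 - 49 l$ ($v{\left(l \right)} = -14 + 7 \left(- 7 l - 195\right) = -14 + 7 \left(-195 - 7 l\right) = -14 - \left(1365 + 49 l\right) = -1379 - 49 l$)
$J{\left(h \right)} = -2$ ($J{\left(h \right)} = \left(-2\right) 1 = -2$)
$u = -19826$
$\left(22842 + v{\left(45 \right)}\right) \left(J{\left(25 \right)} + u\right) = \left(22842 - 3584\right) \left(-2 - 19826\right) = \left(22842 - 3584\right) \left(-19828\right) = 19258 \left(-19828\right) = -381847624$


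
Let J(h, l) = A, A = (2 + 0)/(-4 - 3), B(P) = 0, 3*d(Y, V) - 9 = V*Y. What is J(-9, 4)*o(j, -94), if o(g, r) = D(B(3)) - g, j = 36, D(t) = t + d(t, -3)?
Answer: 66/7 ≈ 9.4286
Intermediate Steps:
d(Y, V) = 3 + V*Y/3 (d(Y, V) = 3 + (V*Y)/3 = 3 + V*Y/3)
A = -2/7 (A = 2/(-7) = 2*(-⅐) = -2/7 ≈ -0.28571)
D(t) = 3 (D(t) = t + (3 + (⅓)*(-3)*t) = t + (3 - t) = 3)
J(h, l) = -2/7
o(g, r) = 3 - g
J(-9, 4)*o(j, -94) = -2*(3 - 1*36)/7 = -2*(3 - 36)/7 = -2/7*(-33) = 66/7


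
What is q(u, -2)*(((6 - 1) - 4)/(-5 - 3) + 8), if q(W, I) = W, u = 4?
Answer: 63/2 ≈ 31.500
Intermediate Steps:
q(u, -2)*(((6 - 1) - 4)/(-5 - 3) + 8) = 4*(((6 - 1) - 4)/(-5 - 3) + 8) = 4*((5 - 4)/(-8) + 8) = 4*(1*(-1/8) + 8) = 4*(-1/8 + 8) = 4*(63/8) = 63/2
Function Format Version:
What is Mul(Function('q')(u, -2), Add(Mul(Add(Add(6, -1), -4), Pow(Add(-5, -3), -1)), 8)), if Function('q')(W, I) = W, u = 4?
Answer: Rational(63, 2) ≈ 31.500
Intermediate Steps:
Mul(Function('q')(u, -2), Add(Mul(Add(Add(6, -1), -4), Pow(Add(-5, -3), -1)), 8)) = Mul(4, Add(Mul(Add(Add(6, -1), -4), Pow(Add(-5, -3), -1)), 8)) = Mul(4, Add(Mul(Add(5, -4), Pow(-8, -1)), 8)) = Mul(4, Add(Mul(1, Rational(-1, 8)), 8)) = Mul(4, Add(Rational(-1, 8), 8)) = Mul(4, Rational(63, 8)) = Rational(63, 2)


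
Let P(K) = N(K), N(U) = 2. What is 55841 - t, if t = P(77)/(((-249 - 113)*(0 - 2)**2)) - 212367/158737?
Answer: 35456981613/634948 ≈ 55842.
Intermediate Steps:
P(K) = 2
t = -850345/634948 (t = 2/(((-249 - 113)*(0 - 2)**2)) - 212367/158737 = 2/((-362*(-2)**2)) - 212367*1/158737 = 2/((-362*4)) - 212367/158737 = 2/(-1448) - 212367/158737 = 2*(-1/1448) - 212367/158737 = -1/724 - 212367/158737 = -850345/634948 ≈ -1.3392)
55841 - t = 55841 - 1*(-850345/634948) = 55841 + 850345/634948 = 35456981613/634948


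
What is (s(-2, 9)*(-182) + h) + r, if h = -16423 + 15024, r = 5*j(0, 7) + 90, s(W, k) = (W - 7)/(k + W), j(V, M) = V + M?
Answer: -1040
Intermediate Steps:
j(V, M) = M + V
s(W, k) = (-7 + W)/(W + k)
r = 125 (r = 5*(7 + 0) + 90 = 5*7 + 90 = 35 + 90 = 125)
h = -1399
(s(-2, 9)*(-182) + h) + r = (((-7 - 2)/(-2 + 9))*(-182) - 1399) + 125 = ((-9/7)*(-182) - 1399) + 125 = (((⅐)*(-9))*(-182) - 1399) + 125 = (-9/7*(-182) - 1399) + 125 = (234 - 1399) + 125 = -1165 + 125 = -1040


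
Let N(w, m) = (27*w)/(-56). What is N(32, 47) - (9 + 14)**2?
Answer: -3811/7 ≈ -544.43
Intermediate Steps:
N(w, m) = -27*w/56 (N(w, m) = (27*w)*(-1/56) = -27*w/56)
N(32, 47) - (9 + 14)**2 = -27/56*32 - (9 + 14)**2 = -108/7 - 1*23**2 = -108/7 - 1*529 = -108/7 - 529 = -3811/7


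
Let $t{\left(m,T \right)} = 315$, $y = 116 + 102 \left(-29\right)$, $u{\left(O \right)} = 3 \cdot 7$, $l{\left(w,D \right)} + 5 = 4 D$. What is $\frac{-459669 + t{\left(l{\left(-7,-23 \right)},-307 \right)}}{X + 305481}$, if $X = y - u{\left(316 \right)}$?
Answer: $- \frac{229677}{151309} \approx -1.5179$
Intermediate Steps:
$l{\left(w,D \right)} = -5 + 4 D$
$u{\left(O \right)} = 21$
$y = -2842$ ($y = 116 - 2958 = -2842$)
$X = -2863$ ($X = -2842 - 21 = -2863$)
$\frac{-459669 + t{\left(l{\left(-7,-23 \right)},-307 \right)}}{X + 305481} = \frac{-459669 + 315}{-2863 + 305481} = - \frac{459354}{302618} = \left(-459354\right) \frac{1}{302618} = - \frac{229677}{151309}$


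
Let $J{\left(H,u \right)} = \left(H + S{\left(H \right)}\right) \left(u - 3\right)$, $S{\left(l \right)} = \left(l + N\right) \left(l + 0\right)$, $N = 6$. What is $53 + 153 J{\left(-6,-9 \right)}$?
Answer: $11069$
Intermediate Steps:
$S{\left(l \right)} = l \left(6 + l\right)$ ($S{\left(l \right)} = \left(l + 6\right) \left(l + 0\right) = \left(6 + l\right) l = l \left(6 + l\right)$)
$J{\left(H,u \right)} = \left(-3 + u\right) \left(H + H \left(6 + H\right)\right)$ ($J{\left(H,u \right)} = \left(H + H \left(6 + H\right)\right) \left(u - 3\right) = \left(H + H \left(6 + H\right)\right) \left(-3 + u\right) = \left(-3 + u\right) \left(H + H \left(6 + H\right)\right)$)
$53 + 153 J{\left(-6,-9 \right)} = 53 + 153 \left(- 6 \left(-21 - 9 - -18 - 9 \left(6 - 6\right)\right)\right) = 53 + 153 \left(- 6 \left(-21 - 9 + 18 - 0\right)\right) = 53 + 153 \left(- 6 \left(-21 - 9 + 18 + 0\right)\right) = 53 + 153 \left(\left(-6\right) \left(-12\right)\right) = 53 + 153 \cdot 72 = 53 + 11016 = 11069$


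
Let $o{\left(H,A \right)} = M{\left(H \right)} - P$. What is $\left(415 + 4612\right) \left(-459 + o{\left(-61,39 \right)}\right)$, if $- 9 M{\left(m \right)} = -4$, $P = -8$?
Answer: $- \frac{20384485}{9} \approx -2.2649 \cdot 10^{6}$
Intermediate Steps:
$M{\left(m \right)} = \frac{4}{9}$ ($M{\left(m \right)} = \left(- \frac{1}{9}\right) \left(-4\right) = \frac{4}{9}$)
$o{\left(H,A \right)} = \frac{76}{9}$ ($o{\left(H,A \right)} = \frac{4}{9} - -8 = \frac{4}{9} + 8 = \frac{76}{9}$)
$\left(415 + 4612\right) \left(-459 + o{\left(-61,39 \right)}\right) = \left(415 + 4612\right) \left(-459 + \frac{76}{9}\right) = 5027 \left(- \frac{4055}{9}\right) = - \frac{20384485}{9}$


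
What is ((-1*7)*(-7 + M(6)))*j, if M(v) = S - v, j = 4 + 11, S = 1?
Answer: 1260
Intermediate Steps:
j = 15
M(v) = 1 - v
((-1*7)*(-7 + M(6)))*j = ((-1*7)*(-7 + (1 - 1*6)))*15 = -7*(-7 + (1 - 6))*15 = -7*(-7 - 5)*15 = -7*(-12)*15 = 84*15 = 1260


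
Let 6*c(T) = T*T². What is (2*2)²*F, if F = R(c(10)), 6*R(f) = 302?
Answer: 2416/3 ≈ 805.33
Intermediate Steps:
c(T) = T³/6 (c(T) = (T*T²)/6 = T³/6)
R(f) = 151/3 (R(f) = (⅙)*302 = 151/3)
F = 151/3 ≈ 50.333
(2*2)²*F = (2*2)²*(151/3) = 4²*(151/3) = 16*(151/3) = 2416/3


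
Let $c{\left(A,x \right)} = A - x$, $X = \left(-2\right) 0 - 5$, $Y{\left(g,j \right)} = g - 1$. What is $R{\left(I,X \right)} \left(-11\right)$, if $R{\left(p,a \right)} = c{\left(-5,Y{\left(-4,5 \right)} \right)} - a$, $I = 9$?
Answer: $-55$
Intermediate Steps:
$Y{\left(g,j \right)} = -1 + g$
$X = -5$ ($X = 0 - 5 = -5$)
$R{\left(p,a \right)} = - a$ ($R{\left(p,a \right)} = \left(-5 - \left(-1 - 4\right)\right) - a = \left(-5 - -5\right) - a = \left(-5 + 5\right) - a = 0 - a = - a$)
$R{\left(I,X \right)} \left(-11\right) = \left(-1\right) \left(-5\right) \left(-11\right) = 5 \left(-11\right) = -55$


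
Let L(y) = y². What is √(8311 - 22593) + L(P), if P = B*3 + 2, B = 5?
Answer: 289 + I*√14282 ≈ 289.0 + 119.51*I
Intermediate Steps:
P = 17 (P = 5*3 + 2 = 15 + 2 = 17)
√(8311 - 22593) + L(P) = √(8311 - 22593) + 17² = √(-14282) + 289 = I*√14282 + 289 = 289 + I*√14282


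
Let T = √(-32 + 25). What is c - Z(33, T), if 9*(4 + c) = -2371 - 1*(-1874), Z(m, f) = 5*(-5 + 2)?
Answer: -398/9 ≈ -44.222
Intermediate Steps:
T = I*√7 (T = √(-7) = I*√7 ≈ 2.6458*I)
Z(m, f) = -15 (Z(m, f) = 5*(-3) = -15)
c = -533/9 (c = -4 + (-2371 - 1*(-1874))/9 = -4 + (-2371 + 1874)/9 = -4 + (⅑)*(-497) = -4 - 497/9 = -533/9 ≈ -59.222)
c - Z(33, T) = -533/9 - 1*(-15) = -533/9 + 15 = -398/9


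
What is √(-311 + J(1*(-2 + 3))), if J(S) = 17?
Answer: 7*I*√6 ≈ 17.146*I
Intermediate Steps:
√(-311 + J(1*(-2 + 3))) = √(-311 + 17) = √(-294) = 7*I*√6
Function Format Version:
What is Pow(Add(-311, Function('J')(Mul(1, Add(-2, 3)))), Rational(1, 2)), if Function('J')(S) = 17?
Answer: Mul(7, I, Pow(6, Rational(1, 2))) ≈ Mul(17.146, I)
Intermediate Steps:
Pow(Add(-311, Function('J')(Mul(1, Add(-2, 3)))), Rational(1, 2)) = Pow(Add(-311, 17), Rational(1, 2)) = Pow(-294, Rational(1, 2)) = Mul(7, I, Pow(6, Rational(1, 2)))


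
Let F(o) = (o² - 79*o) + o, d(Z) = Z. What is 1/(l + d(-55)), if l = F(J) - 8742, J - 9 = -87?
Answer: 1/3371 ≈ 0.00029665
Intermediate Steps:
J = -78 (J = 9 - 87 = -78)
F(o) = o² - 78*o
l = 3426 (l = -78*(-78 - 78) - 8742 = -78*(-156) - 8742 = 12168 - 8742 = 3426)
1/(l + d(-55)) = 1/(3426 - 55) = 1/3371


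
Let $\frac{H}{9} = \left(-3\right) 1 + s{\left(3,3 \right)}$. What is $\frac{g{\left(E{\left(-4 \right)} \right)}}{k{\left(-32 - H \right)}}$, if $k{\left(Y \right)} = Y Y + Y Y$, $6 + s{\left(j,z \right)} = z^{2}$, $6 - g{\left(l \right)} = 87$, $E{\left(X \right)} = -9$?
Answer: $- \frac{81}{2048} \approx -0.039551$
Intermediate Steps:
$g{\left(l \right)} = -81$ ($g{\left(l \right)} = 6 - 87 = -81$)
$s{\left(j,z \right)} = -6 + z^{2}$
$H = 0$ ($H = 9 \left(\left(-3\right) 1 - \left(6 - 3^{2}\right)\right) = 9 \left(-3 + \left(-6 + 9\right)\right) = 9 \left(-3 + 3\right) = 9 \cdot 0 = 0$)
$k{\left(Y \right)} = 2 Y^{2}$ ($k{\left(Y \right)} = Y^{2} + Y^{2} = 2 Y^{2}$)
$\frac{g{\left(E{\left(-4 \right)} \right)}}{k{\left(-32 - H \right)}} = - \frac{81}{2 \left(-32 - 0\right)^{2}} = - \frac{81}{2 \left(-32 + 0\right)^{2}} = - \frac{81}{2 \left(-32\right)^{2}} = - \frac{81}{2 \cdot 1024} = - \frac{81}{2048}$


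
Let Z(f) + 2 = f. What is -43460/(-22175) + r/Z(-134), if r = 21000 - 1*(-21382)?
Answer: -93391029/301580 ≈ -309.67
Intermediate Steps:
Z(f) = -2 + f
r = 42382 (r = 21000 + 21382 = 42382)
-43460/(-22175) + r/Z(-134) = -43460/(-22175) + 42382/(-2 - 134) = -43460*(-1/22175) + 42382/(-136) = 8692/4435 + 42382*(-1/136) = 8692/4435 - 21191/68 = -93391029/301580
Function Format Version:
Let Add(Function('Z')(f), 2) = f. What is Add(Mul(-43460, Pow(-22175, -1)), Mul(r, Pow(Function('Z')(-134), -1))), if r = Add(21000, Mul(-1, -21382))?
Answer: Rational(-93391029, 301580) ≈ -309.67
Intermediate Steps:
Function('Z')(f) = Add(-2, f)
r = 42382 (r = Add(21000, 21382) = 42382)
Add(Mul(-43460, Pow(-22175, -1)), Mul(r, Pow(Function('Z')(-134), -1))) = Add(Mul(-43460, Pow(-22175, -1)), Mul(42382, Pow(Add(-2, -134), -1))) = Add(Mul(-43460, Rational(-1, 22175)), Mul(42382, Pow(-136, -1))) = Add(Rational(8692, 4435), Mul(42382, Rational(-1, 136))) = Add(Rational(8692, 4435), Rational(-21191, 68)) = Rational(-93391029, 301580)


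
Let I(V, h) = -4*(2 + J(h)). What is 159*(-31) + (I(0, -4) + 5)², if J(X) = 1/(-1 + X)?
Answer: -123104/25 ≈ -4924.2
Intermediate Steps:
I(V, h) = -8 - 4/(-1 + h) (I(V, h) = -4*(2 + 1/(-1 + h)) = -8 - 4/(-1 + h))
159*(-31) + (I(0, -4) + 5)² = 159*(-31) + (4*(1 - 2*(-4))/(-1 - 4) + 5)² = -4929 + (4*(1 + 8)/(-5) + 5)² = -4929 + (4*(-⅕)*9 + 5)² = -4929 + (-36/5 + 5)² = -4929 + (-11/5)² = -4929 + 121/25 = -123104/25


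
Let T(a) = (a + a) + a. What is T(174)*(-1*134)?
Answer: -69948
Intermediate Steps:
T(a) = 3*a (T(a) = 2*a + a = 3*a)
T(174)*(-1*134) = (3*174)*(-1*134) = 522*(-134) = -69948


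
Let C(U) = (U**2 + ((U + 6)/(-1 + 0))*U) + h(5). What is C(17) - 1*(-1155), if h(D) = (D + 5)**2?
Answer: 1153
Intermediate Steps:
h(D) = (5 + D)**2
C(U) = 100 + U**2 + U*(-6 - U) (C(U) = (U**2 + ((U + 6)/(-1 + 0))*U) + (5 + 5)**2 = (U**2 + ((6 + U)/(-1))*U) + 10**2 = (U**2 + ((6 + U)*(-1))*U) + 100 = (U**2 + (-6 - U)*U) + 100 = (U**2 + U*(-6 - U)) + 100 = 100 + U**2 + U*(-6 - U))
C(17) - 1*(-1155) = (100 - 6*17) - 1*(-1155) = (100 - 102) + 1155 = -2 + 1155 = 1153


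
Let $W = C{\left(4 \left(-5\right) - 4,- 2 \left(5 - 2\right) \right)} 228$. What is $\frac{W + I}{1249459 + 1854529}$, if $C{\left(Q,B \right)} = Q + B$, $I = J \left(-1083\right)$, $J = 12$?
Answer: $- \frac{4959}{775997} \approx -0.0063905$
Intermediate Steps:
$I = -12996$ ($I = 12 \left(-1083\right) = -12996$)
$C{\left(Q,B \right)} = B + Q$
$W = -6840$ ($W = \left(- 2 \left(5 - 2\right) + \left(4 \left(-5\right) - 4\right)\right) 228 = \left(\left(-2\right) 3 - 24\right) 228 = \left(-6 - 24\right) 228 = \left(-30\right) 228 = -6840$)
$\frac{W + I}{1249459 + 1854529} = \frac{-6840 - 12996}{1249459 + 1854529} = - \frac{19836}{3103988} = \left(-19836\right) \frac{1}{3103988} = - \frac{4959}{775997}$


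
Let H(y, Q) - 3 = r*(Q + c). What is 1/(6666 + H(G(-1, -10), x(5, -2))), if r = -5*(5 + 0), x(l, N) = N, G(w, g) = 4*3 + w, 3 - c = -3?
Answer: 1/6569 ≈ 0.00015223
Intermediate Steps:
c = 6 (c = 3 - 1*(-3) = 3 + 3 = 6)
G(w, g) = 12 + w
r = -25 (r = -5*5 = -25)
H(y, Q) = -147 - 25*Q (H(y, Q) = 3 - 25*(Q + 6) = 3 - 25*(6 + Q) = 3 + (-150 - 25*Q) = -147 - 25*Q)
1/(6666 + H(G(-1, -10), x(5, -2))) = 1/(6666 + (-147 - 25*(-2))) = 1/(6666 + (-147 + 50)) = 1/(6666 - 97) = 1/6569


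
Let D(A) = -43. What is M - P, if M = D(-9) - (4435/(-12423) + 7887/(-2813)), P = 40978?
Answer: -1433405267023/34945899 ≈ -41018.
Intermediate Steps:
M = -1392217801/34945899 (M = -43 - (4435/(-12423) + 7887/(-2813)) = -43 - (4435*(-1/12423) + 7887*(-1/2813)) = -43 - (-4435/12423 - 7887/2813) = -43 - 1*(-110455856/34945899) = -43 + 110455856/34945899 = -1392217801/34945899 ≈ -39.839)
M - P = -1392217801/34945899 - 1*40978 = -1392217801/34945899 - 40978 = -1433405267023/34945899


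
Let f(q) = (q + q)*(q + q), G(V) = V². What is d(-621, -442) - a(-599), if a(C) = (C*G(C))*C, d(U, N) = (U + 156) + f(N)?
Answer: -128737376610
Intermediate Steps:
f(q) = 4*q² (f(q) = (2*q)*(2*q) = 4*q²)
d(U, N) = 156 + U + 4*N² (d(U, N) = (U + 156) + 4*N² = (156 + U) + 4*N² = 156 + U + 4*N²)
a(C) = C⁴ (a(C) = (C*C²)*C = C³*C = C⁴)
d(-621, -442) - a(-599) = (156 - 621 + 4*(-442)²) - 1*(-599)⁴ = (156 - 621 + 4*195364) - 1*128738157601 = (156 - 621 + 781456) - 128738157601 = 780991 - 128738157601 = -128737376610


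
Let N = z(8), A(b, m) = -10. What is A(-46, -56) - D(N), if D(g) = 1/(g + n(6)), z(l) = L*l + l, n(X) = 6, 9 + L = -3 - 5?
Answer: -1219/122 ≈ -9.9918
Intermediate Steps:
L = -17 (L = -9 + (-3 - 5) = -9 - 8 = -17)
z(l) = -16*l (z(l) = -17*l + l = -16*l)
N = -128 (N = -16*8 = -128)
D(g) = 1/(6 + g) (D(g) = 1/(g + 6) = 1/(6 + g))
A(-46, -56) - D(N) = -10 - 1/(6 - 128) = -10 - 1/(-122) = -10 - 1*(-1/122) = -10 + 1/122 = -1219/122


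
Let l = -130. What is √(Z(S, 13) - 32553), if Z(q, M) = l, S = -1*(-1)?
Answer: 7*I*√667 ≈ 180.78*I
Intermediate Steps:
S = 1
Z(q, M) = -130
√(Z(S, 13) - 32553) = √(-130 - 32553) = √(-32683) = 7*I*√667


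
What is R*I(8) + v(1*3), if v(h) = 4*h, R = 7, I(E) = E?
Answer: 68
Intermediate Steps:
R*I(8) + v(1*3) = 7*8 + 4*(1*3) = 56 + 4*3 = 56 + 12 = 68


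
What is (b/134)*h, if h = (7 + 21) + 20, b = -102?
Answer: -2448/67 ≈ -36.537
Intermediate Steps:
h = 48 (h = 28 + 20 = 48)
(b/134)*h = -102/134*48 = -102*1/134*48 = -51/67*48 = -2448/67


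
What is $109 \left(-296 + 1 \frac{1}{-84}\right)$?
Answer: $- \frac{2710285}{84} \approx -32265.0$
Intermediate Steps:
$109 \left(-296 + 1 \frac{1}{-84}\right) = 109 \left(-296 + 1 \left(- \frac{1}{84}\right)\right) = 109 \left(-296 - \frac{1}{84}\right) = 109 \left(- \frac{24865}{84}\right) = - \frac{2710285}{84}$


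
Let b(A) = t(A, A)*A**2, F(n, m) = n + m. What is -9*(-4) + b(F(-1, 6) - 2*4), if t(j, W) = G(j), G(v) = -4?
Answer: 0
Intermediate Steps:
t(j, W) = -4
F(n, m) = m + n
b(A) = -4*A**2
-9*(-4) + b(F(-1, 6) - 2*4) = -9*(-4) - 4*((6 - 1) - 2*4)**2 = 36 - 4*(5 - 8)**2 = 36 - 4*(-3)**2 = 36 - 4*9 = 36 - 36 = 0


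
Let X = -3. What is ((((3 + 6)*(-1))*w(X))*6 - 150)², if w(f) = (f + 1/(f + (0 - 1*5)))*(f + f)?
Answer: 5405625/4 ≈ 1.3514e+6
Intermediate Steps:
w(f) = 2*f*(f + 1/(-5 + f)) (w(f) = (f + 1/(f + (0 - 5)))*(2*f) = (f + 1/(f - 5))*(2*f) = (f + 1/(-5 + f))*(2*f) = 2*f*(f + 1/(-5 + f)))
((((3 + 6)*(-1))*w(X))*6 - 150)² = ((((3 + 6)*(-1))*(2*(-3)*(1 + (-3)² - 5*(-3))/(-5 - 3)))*6 - 150)² = (((9*(-1))*(2*(-3)*(1 + 9 + 15)/(-8)))*6 - 150)² = (-18*(-3)*(-1)*25/8*6 - 150)² = (-9*75/4*6 - 150)² = (-675/4*6 - 150)² = (-2025/2 - 150)² = (-2325/2)² = 5405625/4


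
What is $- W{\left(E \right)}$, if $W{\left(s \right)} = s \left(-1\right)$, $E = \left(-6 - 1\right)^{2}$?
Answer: $49$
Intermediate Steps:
$E = 49$ ($E = \left(-7\right)^{2} = 49$)
$W{\left(s \right)} = - s$
$- W{\left(E \right)} = - \left(-1\right) 49 = \left(-1\right) \left(-49\right) = 49$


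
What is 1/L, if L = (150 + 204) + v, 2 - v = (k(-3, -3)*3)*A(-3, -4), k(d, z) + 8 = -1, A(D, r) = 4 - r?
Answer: 1/572 ≈ 0.0017483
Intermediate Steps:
k(d, z) = -9 (k(d, z) = -8 - 1 = -9)
v = 218 (v = 2 - (-9*3)*(4 - 1*(-4)) = 2 - (-27)*(4 + 4) = 2 - (-27)*8 = 2 - 1*(-216) = 2 + 216 = 218)
L = 572 (L = (150 + 204) + 218 = 354 + 218 = 572)
1/L = 1/572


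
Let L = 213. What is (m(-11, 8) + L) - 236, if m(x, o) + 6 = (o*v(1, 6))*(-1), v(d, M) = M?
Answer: -77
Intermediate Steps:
m(x, o) = -6 - 6*o (m(x, o) = -6 + (o*6)*(-1) = -6 + (6*o)*(-1) = -6 - 6*o)
(m(-11, 8) + L) - 236 = ((-6 - 6*8) + 213) - 236 = ((-6 - 48) + 213) - 236 = (-54 + 213) - 236 = 159 - 236 = -77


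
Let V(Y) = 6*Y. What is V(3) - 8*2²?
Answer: -14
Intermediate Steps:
V(3) - 8*2² = 6*3 - 8*2² = 18 - 8*4 = 18 - 32 = -14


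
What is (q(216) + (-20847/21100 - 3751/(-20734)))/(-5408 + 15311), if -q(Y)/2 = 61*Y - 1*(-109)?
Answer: -5812196656799/2166218861100 ≈ -2.6831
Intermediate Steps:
q(Y) = -218 - 122*Y (q(Y) = -2*(61*Y - 1*(-109)) = -2*(61*Y + 109) = -2*(109 + 61*Y) = -218 - 122*Y)
(q(216) + (-20847/21100 - 3751/(-20734)))/(-5408 + 15311) = ((-218 - 122*216) + (-20847/21100 - 3751/(-20734)))/(-5408 + 15311) = ((-218 - 26352) + (-20847*1/21100 - 3751*(-1/20734)))/9903 = (-26570 + (-20847/21100 + 3751/20734))*(1/9903) = (-26570 - 176547799/218743700)*(1/9903) = -5812196656799/218743700*1/9903 = -5812196656799/2166218861100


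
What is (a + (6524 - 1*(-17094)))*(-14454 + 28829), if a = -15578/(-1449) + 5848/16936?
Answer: 45301895149375/133371 ≈ 3.3967e+8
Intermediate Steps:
a = 34037845/3067533 (a = -15578*(-1/1449) + 5848*(1/16936) = 15578/1449 + 731/2117 = 34037845/3067533 ≈ 11.096)
(a + (6524 - 1*(-17094)))*(-14454 + 28829) = (34037845/3067533 + (6524 - 1*(-17094)))*(-14454 + 28829) = (34037845/3067533 + (6524 + 17094))*14375 = (34037845/3067533 + 23618)*14375 = (72483032239/3067533)*14375 = 45301895149375/133371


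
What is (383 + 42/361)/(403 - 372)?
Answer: 138305/11191 ≈ 12.359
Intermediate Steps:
(383 + 42/361)/(403 - 372) = (383 + 42*(1/361))/31 = (383 + 42/361)*(1/31) = (138305/361)*(1/31) = 138305/11191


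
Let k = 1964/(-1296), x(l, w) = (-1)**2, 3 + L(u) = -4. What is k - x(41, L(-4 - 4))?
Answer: -815/324 ≈ -2.5154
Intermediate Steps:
L(u) = -7 (L(u) = -3 - 4 = -7)
x(l, w) = 1
k = -491/324 (k = 1964*(-1/1296) = -491/324 ≈ -1.5154)
k - x(41, L(-4 - 4)) = -491/324 - 1*1 = -491/324 - 1 = -815/324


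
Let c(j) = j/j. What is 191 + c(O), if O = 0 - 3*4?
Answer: 192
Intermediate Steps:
O = -12 (O = 0 - 12 = -12)
c(j) = 1
191 + c(O) = 191 + 1 = 192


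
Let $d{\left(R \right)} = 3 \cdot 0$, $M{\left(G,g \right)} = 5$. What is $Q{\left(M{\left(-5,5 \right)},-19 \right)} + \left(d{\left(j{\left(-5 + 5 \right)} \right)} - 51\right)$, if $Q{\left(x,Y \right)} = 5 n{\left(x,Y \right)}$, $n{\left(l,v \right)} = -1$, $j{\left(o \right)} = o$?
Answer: $-56$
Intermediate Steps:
$d{\left(R \right)} = 0$
$Q{\left(x,Y \right)} = -5$ ($Q{\left(x,Y \right)} = 5 \left(-1\right) = -5$)
$Q{\left(M{\left(-5,5 \right)},-19 \right)} + \left(d{\left(j{\left(-5 + 5 \right)} \right)} - 51\right) = -5 + \left(0 - 51\right) = -5 - 51 = -56$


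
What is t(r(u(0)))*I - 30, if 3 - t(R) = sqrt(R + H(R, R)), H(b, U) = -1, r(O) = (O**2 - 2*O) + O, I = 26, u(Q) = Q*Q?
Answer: 48 - 26*I ≈ 48.0 - 26.0*I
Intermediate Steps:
u(Q) = Q**2
r(O) = O**2 - O
t(R) = 3 - sqrt(-1 + R) (t(R) = 3 - sqrt(R - 1) = 3 - sqrt(-1 + R))
t(r(u(0)))*I - 30 = (3 - sqrt(-1 + 0**2*(-1 + 0**2)))*26 - 30 = (3 - sqrt(-1 + 0*(-1 + 0)))*26 - 30 = (3 - sqrt(-1 + 0*(-1)))*26 - 30 = (3 - sqrt(-1 + 0))*26 - 30 = (3 - sqrt(-1))*26 - 30 = (3 - I)*26 - 30 = (78 - 26*I) - 30 = 48 - 26*I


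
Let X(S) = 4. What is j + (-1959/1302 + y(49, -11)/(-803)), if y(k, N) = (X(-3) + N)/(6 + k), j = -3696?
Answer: -70872323267/19167610 ≈ -3697.5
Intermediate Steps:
y(k, N) = (4 + N)/(6 + k)
j + (-1959/1302 + y(49, -11)/(-803)) = -3696 + (-1959/1302 + ((4 - 11)/(6 + 49))/(-803)) = -3696 + (-1959*1/1302 + (-7/55)*(-1/803)) = -3696 + (-653/434 + ((1/55)*(-7))*(-1/803)) = -3696 + (-653/434 - 7/55*(-1/803)) = -3696 + (-653/434 + 7/44165) = -3696 - 28836707/19167610 = -70872323267/19167610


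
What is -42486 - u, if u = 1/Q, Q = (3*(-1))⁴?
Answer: -3441367/81 ≈ -42486.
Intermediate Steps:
Q = 81 (Q = (-3)⁴ = 81)
u = 1/81 ≈ 0.012346
-42486 - u = -42486 - 1*1/81 = -42486 - 1/81 = -3441367/81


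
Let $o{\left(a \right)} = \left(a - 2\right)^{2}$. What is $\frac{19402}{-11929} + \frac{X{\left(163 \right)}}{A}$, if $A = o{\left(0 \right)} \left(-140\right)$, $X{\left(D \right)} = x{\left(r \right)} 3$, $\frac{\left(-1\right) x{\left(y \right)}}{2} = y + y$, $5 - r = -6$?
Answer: $- \frac{2322623}{1670060} \approx -1.3907$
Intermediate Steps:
$r = 11$ ($r = 5 - -6 = 5 + 6 = 11$)
$x{\left(y \right)} = - 4 y$ ($x{\left(y \right)} = - 2 \left(y + y\right) = - 2 \cdot 2 y = - 4 y$)
$X{\left(D \right)} = -132$ ($X{\left(D \right)} = \left(-4\right) 11 \cdot 3 = \left(-44\right) 3 = -132$)
$o{\left(a \right)} = \left(-2 + a\right)^{2}$
$A = -560$ ($A = \left(-2 + 0\right)^{2} \left(-140\right) = \left(-2\right)^{2} \left(-140\right) = 4 \left(-140\right) = -560$)
$\frac{19402}{-11929} + \frac{X{\left(163 \right)}}{A} = \frac{19402}{-11929} - \frac{132}{-560} = 19402 \left(- \frac{1}{11929}\right) - - \frac{33}{140} = - \frac{19402}{11929} + \frac{33}{140} = - \frac{2322623}{1670060}$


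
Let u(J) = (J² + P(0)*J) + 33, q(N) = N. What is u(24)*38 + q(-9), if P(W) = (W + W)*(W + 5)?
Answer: 23133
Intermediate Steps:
P(W) = 2*W*(5 + W) (P(W) = (2*W)*(5 + W) = 2*W*(5 + W))
u(J) = 33 + J² (u(J) = (J² + (2*0*(5 + 0))*J) + 33 = (J² + (2*0*5)*J) + 33 = (J² + 0*J) + 33 = (J² + 0) + 33 = J² + 33 = 33 + J²)
u(24)*38 + q(-9) = (33 + 24²)*38 - 9 = (33 + 576)*38 - 9 = 609*38 - 9 = 23142 - 9 = 23133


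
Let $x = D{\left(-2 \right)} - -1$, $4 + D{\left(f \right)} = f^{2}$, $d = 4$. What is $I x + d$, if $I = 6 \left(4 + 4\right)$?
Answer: $52$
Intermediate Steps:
$D{\left(f \right)} = -4 + f^{2}$
$I = 48$ ($I = 6 \cdot 8 = 48$)
$x = 1$ ($x = \left(-4 + \left(-2\right)^{2}\right) - -1 = \left(-4 + 4\right) + 1 = 0 + 1 = 1$)
$I x + d = 48 \cdot 1 + 4 = 48 + 4 = 52$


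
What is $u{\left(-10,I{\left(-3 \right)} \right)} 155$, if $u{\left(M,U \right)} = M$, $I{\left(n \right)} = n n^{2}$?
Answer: $-1550$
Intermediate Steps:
$I{\left(n \right)} = n^{3}$
$u{\left(-10,I{\left(-3 \right)} \right)} 155 = \left(-10\right) 155 = -1550$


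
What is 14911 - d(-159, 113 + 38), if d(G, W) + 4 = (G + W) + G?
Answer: 15082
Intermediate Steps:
d(G, W) = -4 + W + 2*G (d(G, W) = -4 + ((G + W) + G) = -4 + (W + 2*G) = -4 + W + 2*G)
14911 - d(-159, 113 + 38) = 14911 - (-4 + (113 + 38) + 2*(-159)) = 14911 - (-4 + 151 - 318) = 14911 - 1*(-171) = 14911 + 171 = 15082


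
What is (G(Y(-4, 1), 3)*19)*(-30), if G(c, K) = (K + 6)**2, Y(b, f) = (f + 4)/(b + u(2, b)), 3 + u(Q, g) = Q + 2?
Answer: -46170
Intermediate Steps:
u(Q, g) = -1 + Q (u(Q, g) = -3 + (Q + 2) = -3 + (2 + Q) = -1 + Q)
Y(b, f) = (4 + f)/(1 + b) (Y(b, f) = (f + 4)/(b + (-1 + 2)) = (4 + f)/(b + 1) = (4 + f)/(1 + b))
G(c, K) = (6 + K)**2
(G(Y(-4, 1), 3)*19)*(-30) = ((6 + 3)**2*19)*(-30) = (9**2*19)*(-30) = (81*19)*(-30) = 1539*(-30) = -46170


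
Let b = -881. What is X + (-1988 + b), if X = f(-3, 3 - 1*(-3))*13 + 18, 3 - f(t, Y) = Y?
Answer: -2890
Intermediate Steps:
f(t, Y) = 3 - Y
X = -21 (X = (3 - (3 - 1*(-3)))*13 + 18 = (3 - (3 + 3))*13 + 18 = (3 - 1*6)*13 + 18 = (3 - 6)*13 + 18 = -3*13 + 18 = -39 + 18 = -21)
X + (-1988 + b) = -21 + (-1988 - 881) = -21 - 2869 = -2890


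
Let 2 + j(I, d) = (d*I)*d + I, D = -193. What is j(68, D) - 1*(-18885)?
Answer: 2551883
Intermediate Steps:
j(I, d) = -2 + I + I*d**2 (j(I, d) = -2 + ((d*I)*d + I) = -2 + ((I*d)*d + I) = -2 + (I*d**2 + I) = -2 + (I + I*d**2) = -2 + I + I*d**2)
j(68, D) - 1*(-18885) = (-2 + 68 + 68*(-193)**2) - 1*(-18885) = (-2 + 68 + 68*37249) + 18885 = (-2 + 68 + 2532932) + 18885 = 2532998 + 18885 = 2551883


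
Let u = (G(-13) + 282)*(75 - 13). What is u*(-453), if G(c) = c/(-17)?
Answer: -135009402/17 ≈ -7.9417e+6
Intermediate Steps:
G(c) = -c/17 (G(c) = c*(-1/17) = -c/17)
u = 298034/17 (u = (-1/17*(-13) + 282)*(75 - 13) = (13/17 + 282)*62 = (4807/17)*62 = 298034/17 ≈ 17531.)
u*(-453) = (298034/17)*(-453) = -135009402/17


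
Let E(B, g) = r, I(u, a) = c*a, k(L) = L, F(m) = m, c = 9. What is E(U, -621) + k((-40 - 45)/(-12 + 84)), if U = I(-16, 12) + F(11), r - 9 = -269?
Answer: -18805/72 ≈ -261.18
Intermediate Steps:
r = -260 (r = 9 - 269 = -260)
I(u, a) = 9*a
U = 119 (U = 9*12 + 11 = 108 + 11 = 119)
E(B, g) = -260
E(U, -621) + k((-40 - 45)/(-12 + 84)) = -260 + (-40 - 45)/(-12 + 84) = -260 - 85/72 = -18805/72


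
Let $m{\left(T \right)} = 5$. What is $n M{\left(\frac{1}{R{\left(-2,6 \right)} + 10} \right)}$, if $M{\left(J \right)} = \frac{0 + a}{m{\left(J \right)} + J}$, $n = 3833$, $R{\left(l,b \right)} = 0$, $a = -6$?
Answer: $- \frac{76660}{17} \approx -4509.4$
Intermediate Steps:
$M{\left(J \right)} = - \frac{6}{5 + J}$ ($M{\left(J \right)} = \frac{0 - 6}{5 + J} = - \frac{6}{5 + J}$)
$n M{\left(\frac{1}{R{\left(-2,6 \right)} + 10} \right)} = 3833 \left(- \frac{6}{5 + \frac{1}{0 + 10}}\right) = 3833 \left(- \frac{6}{5 + \frac{1}{10}}\right) = 3833 \left(- \frac{6}{\frac{51}{10}}\right) = 3833 \left(\left(-6\right) \frac{10}{51}\right) = 3833 \left(- \frac{20}{17}\right) = - \frac{76660}{17}$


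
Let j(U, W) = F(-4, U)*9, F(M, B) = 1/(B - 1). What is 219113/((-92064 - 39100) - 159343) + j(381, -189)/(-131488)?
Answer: -1564011438469/2073615725440 ≈ -0.75424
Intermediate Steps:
F(M, B) = 1/(-1 + B)
j(U, W) = 9/(-1 + U)
219113/((-92064 - 39100) - 159343) + j(381, -189)/(-131488) = 219113/((-92064 - 39100) - 159343) + (9/(-1 + 381))/(-131488) = 219113/(-131164 - 159343) + (9/380)*(-1/131488) = 219113/(-290507) + (9*(1/380))*(-1/131488) = 219113*(-1/290507) + (9/380)*(-1/131488) = -219113/290507 - 9/49965440 = -1564011438469/2073615725440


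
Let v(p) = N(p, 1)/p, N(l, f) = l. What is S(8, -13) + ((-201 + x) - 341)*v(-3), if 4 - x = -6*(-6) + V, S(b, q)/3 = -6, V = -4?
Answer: -588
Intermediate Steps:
S(b, q) = -18 (S(b, q) = 3*(-6) = -18)
x = -28 (x = 4 - (-6*(-6) - 4) = 4 - (36 - 4) = 4 - 1*32 = 4 - 32 = -28)
v(p) = 1 (v(p) = p/p = 1)
S(8, -13) + ((-201 + x) - 341)*v(-3) = -18 + ((-201 - 28) - 341)*1 = -18 + (-229 - 341)*1 = -18 - 570*1 = -18 - 570 = -588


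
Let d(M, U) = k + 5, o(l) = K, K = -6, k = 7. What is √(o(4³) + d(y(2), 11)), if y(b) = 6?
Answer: √6 ≈ 2.4495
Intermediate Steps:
o(l) = -6
d(M, U) = 12 (d(M, U) = 7 + 5 = 12)
√(o(4³) + d(y(2), 11)) = √(-6 + 12) = √6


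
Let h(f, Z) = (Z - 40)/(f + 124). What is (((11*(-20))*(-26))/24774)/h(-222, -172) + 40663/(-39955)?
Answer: -23896059943/26230897005 ≈ -0.91099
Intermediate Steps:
h(f, Z) = (-40 + Z)/(124 + f)
(((11*(-20))*(-26))/24774)/h(-222, -172) + 40663/(-39955) = (((11*(-20))*(-26))/24774)/(((-40 - 172)/(124 - 222))) + 40663/(-39955) = (-220*(-26)*(1/24774))/((-212/(-98))) + 40663*(-1/39955) = (5720*(1/24774))/((-1/98*(-212))) - 40663/39955 = 2860/(12387*(106/49)) - 40663/39955 = (2860/12387)*(49/106) - 40663/39955 = 70070/656511 - 40663/39955 = -23896059943/26230897005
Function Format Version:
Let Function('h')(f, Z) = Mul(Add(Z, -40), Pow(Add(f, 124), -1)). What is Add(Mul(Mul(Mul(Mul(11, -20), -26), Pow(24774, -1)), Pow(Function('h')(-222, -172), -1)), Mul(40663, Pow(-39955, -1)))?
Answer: Rational(-23896059943, 26230897005) ≈ -0.91099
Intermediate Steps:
Function('h')(f, Z) = Mul(Pow(Add(124, f), -1), Add(-40, Z)) (Function('h')(f, Z) = Mul(Add(-40, Z), Pow(Add(124, f), -1)) = Mul(Pow(Add(124, f), -1), Add(-40, Z)))
Add(Mul(Mul(Mul(Mul(11, -20), -26), Pow(24774, -1)), Pow(Function('h')(-222, -172), -1)), Mul(40663, Pow(-39955, -1))) = Add(Mul(Mul(Mul(Mul(11, -20), -26), Pow(24774, -1)), Pow(Mul(Pow(Add(124, -222), -1), Add(-40, -172)), -1)), Mul(40663, Pow(-39955, -1))) = Add(Mul(Mul(Mul(-220, -26), Rational(1, 24774)), Pow(Mul(Pow(-98, -1), -212), -1)), Mul(40663, Rational(-1, 39955))) = Add(Mul(Mul(5720, Rational(1, 24774)), Pow(Mul(Rational(-1, 98), -212), -1)), Rational(-40663, 39955)) = Add(Mul(Rational(2860, 12387), Pow(Rational(106, 49), -1)), Rational(-40663, 39955)) = Add(Mul(Rational(2860, 12387), Rational(49, 106)), Rational(-40663, 39955)) = Add(Rational(70070, 656511), Rational(-40663, 39955)) = Rational(-23896059943, 26230897005)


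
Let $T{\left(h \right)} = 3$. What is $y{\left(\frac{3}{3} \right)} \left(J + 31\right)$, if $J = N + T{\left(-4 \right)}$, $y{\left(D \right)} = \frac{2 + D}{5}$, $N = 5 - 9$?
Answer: $18$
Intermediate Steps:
$N = -4$
$y{\left(D \right)} = \frac{2}{5} + \frac{D}{5}$ ($y{\left(D \right)} = \left(2 + D\right) \frac{1}{5} = \frac{2}{5} + \frac{D}{5}$)
$J = -1$ ($J = -4 + 3 = -1$)
$y{\left(\frac{3}{3} \right)} \left(J + 31\right) = \left(\frac{2}{5} + \frac{3 \cdot \frac{1}{3}}{5}\right) \left(-1 + 31\right) = \left(\frac{2}{5} + \frac{3 \cdot \frac{1}{3}}{5}\right) 30 = \left(\frac{2}{5} + \frac{1}{5} \cdot 1\right) 30 = \left(\frac{2}{5} + \frac{1}{5}\right) 30 = \frac{3}{5} \cdot 30 = 18$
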